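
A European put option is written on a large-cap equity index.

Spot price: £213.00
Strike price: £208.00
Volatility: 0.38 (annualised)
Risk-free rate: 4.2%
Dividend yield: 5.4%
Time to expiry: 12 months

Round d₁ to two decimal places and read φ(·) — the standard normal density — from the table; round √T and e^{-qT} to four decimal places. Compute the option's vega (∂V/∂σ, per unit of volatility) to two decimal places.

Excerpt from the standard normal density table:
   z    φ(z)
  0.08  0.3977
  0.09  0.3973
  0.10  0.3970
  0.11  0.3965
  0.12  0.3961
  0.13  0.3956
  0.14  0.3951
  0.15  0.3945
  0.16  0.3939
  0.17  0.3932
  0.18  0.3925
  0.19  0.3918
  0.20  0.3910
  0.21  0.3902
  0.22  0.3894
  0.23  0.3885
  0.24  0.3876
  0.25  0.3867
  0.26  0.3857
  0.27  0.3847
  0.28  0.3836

78.58

σ√T = 0.38·√1 = 0.3800
d₁ = [ln(213/208) + (0.042 − 0.054 + ½·0.38²)·1] / (σ√T) = (0.0238 + 0.0602) / 0.3800 = 0.2209 ≈ 0.22
√T = √1 = 1.0000
φ(d₁) = φ(0.22) = 0.3894
exp(−qT) = exp(−0.054·1) = 0.9474
vega = S·exp(−qT)·φ(d₁)·√T = 213·0.9474·0.3894·1.0000 = 78.5794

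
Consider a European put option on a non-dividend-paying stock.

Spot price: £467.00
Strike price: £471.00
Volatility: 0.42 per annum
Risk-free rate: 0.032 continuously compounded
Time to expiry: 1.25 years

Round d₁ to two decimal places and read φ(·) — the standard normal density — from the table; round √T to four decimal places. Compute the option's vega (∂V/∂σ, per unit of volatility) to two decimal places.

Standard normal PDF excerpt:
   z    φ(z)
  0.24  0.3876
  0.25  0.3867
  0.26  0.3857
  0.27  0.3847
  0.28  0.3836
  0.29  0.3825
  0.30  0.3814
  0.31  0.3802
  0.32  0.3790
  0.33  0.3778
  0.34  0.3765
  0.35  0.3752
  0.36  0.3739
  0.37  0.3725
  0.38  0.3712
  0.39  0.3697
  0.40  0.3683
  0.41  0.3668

199.13

σ√T = 0.42·√1.25 = 0.4696
d₁ = [ln(467/471) + (0.032 + 0.42²/2)·1.25] / 0.4696 = [-0.0085 + 0.1502] / 0.4696 = 0.3018 which rounds to 0.30
√T = √1.25 = 1.1180
φ(d₁) = φ(0.30) = 0.3814
vega = S·φ(d₁)·√T = 467·0.3814·1.1180 = 199.1312
(Call and put vega coincide under Black-Scholes.)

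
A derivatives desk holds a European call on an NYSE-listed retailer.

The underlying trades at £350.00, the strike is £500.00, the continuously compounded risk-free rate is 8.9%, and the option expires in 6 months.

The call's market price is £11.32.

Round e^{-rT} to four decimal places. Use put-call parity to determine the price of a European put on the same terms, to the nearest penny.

£139.57

exp(−rT) = exp(−0.089·0.5) = 0.9565
Put-call parity: C − P = S − K·e^(−rT) = 350 − 500·0.9565 = 350 − 478.2500 = -128.2500
P = C − (C − P) = 11.32 − (-128.2500) = 139.5700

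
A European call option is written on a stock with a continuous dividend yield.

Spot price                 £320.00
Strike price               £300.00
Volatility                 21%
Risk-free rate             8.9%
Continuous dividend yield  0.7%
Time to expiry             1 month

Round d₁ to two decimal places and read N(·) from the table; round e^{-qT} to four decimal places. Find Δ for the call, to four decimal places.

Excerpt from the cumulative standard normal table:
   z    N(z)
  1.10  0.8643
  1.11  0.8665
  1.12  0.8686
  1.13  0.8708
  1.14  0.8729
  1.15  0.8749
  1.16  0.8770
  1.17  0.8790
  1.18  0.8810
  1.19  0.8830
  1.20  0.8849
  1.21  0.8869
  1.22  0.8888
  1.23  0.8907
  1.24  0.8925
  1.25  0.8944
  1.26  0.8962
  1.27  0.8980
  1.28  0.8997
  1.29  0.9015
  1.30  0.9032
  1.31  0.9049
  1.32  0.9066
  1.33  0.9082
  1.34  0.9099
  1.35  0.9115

σ√T = 0.21·√0.08333 = 0.0606
d₁ = [ln(320/300) + (0.089 − 0.007 + 0.21²/2)·0.08333] / 0.0606 = [0.0645 + 0.0087] / 0.0606 = 1.2076 → 1.21
N(d₁) = N(1.21) = 0.8869
Δ_call = e^(−qT)·N(d₁) = 0.9994·0.8869 = 0.8864

0.8864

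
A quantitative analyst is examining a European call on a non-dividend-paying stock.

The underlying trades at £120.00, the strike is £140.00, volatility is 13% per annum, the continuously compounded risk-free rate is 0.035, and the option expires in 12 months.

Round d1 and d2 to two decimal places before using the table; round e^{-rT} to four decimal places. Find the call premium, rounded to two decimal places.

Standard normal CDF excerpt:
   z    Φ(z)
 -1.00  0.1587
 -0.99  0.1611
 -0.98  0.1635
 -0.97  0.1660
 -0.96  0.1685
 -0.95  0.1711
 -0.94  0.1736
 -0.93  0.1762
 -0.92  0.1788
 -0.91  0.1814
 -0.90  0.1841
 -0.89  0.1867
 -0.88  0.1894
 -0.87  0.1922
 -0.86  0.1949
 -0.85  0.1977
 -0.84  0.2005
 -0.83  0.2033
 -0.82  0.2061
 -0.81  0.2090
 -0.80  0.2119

T = 1;  σ√T = 0.1300
ln(S/K) + (r + σ²/2)T = ln(120/140) + (0.035 + 0.13²/2)·1 = -0.1542 + 0.0435 = -0.1107
d₁ = -0.1107 / 0.1300 = -0.8515 ≈ -0.85
d₂ = d₁ − σ√T = -0.8515 − 0.1300 = -0.9815 ≈ -0.98
e^(−rT) = e^(−0.035·1) = 0.9656
C = 120·N(-0.85) − 140·0.9656·N(-0.98) = 120·0.1977 − 140·0.9656·0.1635 = 23.7240 − 22.1026 = 1.6214

£1.62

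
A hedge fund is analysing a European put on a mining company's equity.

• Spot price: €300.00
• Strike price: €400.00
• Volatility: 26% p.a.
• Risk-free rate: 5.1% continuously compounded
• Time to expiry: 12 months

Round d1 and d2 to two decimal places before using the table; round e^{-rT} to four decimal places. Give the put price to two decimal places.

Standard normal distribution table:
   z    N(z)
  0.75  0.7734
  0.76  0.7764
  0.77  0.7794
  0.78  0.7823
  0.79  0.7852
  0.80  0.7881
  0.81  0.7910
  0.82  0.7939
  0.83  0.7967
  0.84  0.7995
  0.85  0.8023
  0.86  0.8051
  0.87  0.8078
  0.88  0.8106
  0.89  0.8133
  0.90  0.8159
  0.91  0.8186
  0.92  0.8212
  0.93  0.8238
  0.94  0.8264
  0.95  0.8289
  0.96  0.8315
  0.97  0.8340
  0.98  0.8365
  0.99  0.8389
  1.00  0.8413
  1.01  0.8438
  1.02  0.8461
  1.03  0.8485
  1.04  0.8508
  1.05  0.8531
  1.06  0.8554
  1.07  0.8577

σ√T = 0.26 × 1.0000 = 0.2600
d₁ = [ln(300/400) + (0.051 + ½·0.26²)·1] / (σ√T) = (-0.2877 + 0.0848) / 0.2600 = -0.7803 which rounds to -0.78
d₂ = -0.7803 − 0.2600 = -1.0403 which rounds to -1.04
e^(−rT) = e^(−0.051·1) = 0.9503
N(−d₂) = N(1.04) = 0.8508;  N(−d₁) = N(0.78) = 0.7823
P = 400·0.9503·0.8508 − 300·0.7823 = 323.4061 − 234.6900 = 88.7161

€88.72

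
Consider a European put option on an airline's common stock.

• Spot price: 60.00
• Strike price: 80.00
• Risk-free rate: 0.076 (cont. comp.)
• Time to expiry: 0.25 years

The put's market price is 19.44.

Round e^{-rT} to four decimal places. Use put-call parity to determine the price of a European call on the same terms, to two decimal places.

e^(−rT) = e^(−0.076·0.25) = 0.9812
Put-call parity: C − P = S − K·e^(−rT) = 60 − 80·0.9812 = 60 − 78.4960 = -18.4960
C = P + (C − P) = 19.44 + (-18.4960) = 0.9440

0.94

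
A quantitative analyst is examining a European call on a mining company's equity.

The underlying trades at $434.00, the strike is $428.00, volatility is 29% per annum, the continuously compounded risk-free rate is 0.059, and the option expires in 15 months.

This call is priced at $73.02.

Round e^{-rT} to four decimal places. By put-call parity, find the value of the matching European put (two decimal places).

$36.59

exp(−rT) = exp(−0.059·1.25) = 0.9289
Put-call parity: C − P = S − K·e^(−rT) = 434 − 428·0.9289 = 434 − 397.5692 = 36.4308
P = C − (C − P) = 73.02 − (36.4308) = 36.5892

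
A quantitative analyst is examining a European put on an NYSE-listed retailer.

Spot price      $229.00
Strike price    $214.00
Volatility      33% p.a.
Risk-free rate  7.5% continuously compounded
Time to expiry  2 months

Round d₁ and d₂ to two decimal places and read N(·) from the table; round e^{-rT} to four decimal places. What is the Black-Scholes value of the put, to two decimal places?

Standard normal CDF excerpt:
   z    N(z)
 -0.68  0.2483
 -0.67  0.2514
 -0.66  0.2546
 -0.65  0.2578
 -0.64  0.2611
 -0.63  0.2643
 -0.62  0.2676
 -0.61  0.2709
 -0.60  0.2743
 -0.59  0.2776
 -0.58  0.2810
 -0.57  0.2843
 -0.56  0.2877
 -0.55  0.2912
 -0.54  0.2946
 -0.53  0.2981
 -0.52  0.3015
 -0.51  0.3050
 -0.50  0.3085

σ√T = 0.33·√0.1667 = 0.1347
d₁ = [ln(229/214) + (0.075 + 0.33²/2)·0.1667] / 0.1347 = [0.0677 + 0.0216] / 0.1347 = 0.6630 ≈ 0.66
d₂ = d₁ − σ√T = 0.6630 − 0.1347 = 0.5283 ≈ 0.53
exp(−rT) = exp(−0.075·0.1667) = 0.9876
P = 214·0.9876·N(-0.53) − 229·N(-0.66) = 214·0.9876·0.2981 − 229·0.2546 = 63.0024 − 58.3034 = 4.6990

$4.70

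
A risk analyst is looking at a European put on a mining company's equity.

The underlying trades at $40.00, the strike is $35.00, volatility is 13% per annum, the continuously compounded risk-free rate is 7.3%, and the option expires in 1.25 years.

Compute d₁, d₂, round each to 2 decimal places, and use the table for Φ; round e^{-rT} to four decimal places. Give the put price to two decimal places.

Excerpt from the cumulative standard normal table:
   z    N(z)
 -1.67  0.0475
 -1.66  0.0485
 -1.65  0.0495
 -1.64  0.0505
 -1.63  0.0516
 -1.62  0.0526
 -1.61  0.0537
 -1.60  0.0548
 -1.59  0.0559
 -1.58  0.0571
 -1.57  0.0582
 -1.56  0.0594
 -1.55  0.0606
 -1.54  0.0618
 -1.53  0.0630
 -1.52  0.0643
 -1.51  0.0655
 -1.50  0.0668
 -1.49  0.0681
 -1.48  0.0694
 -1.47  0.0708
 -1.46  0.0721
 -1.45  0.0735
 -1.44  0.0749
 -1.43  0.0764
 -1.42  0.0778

σ√T = 0.13 × 1.1180 = 0.1453
ln(S/K) + (r + σ²/2)T = ln(40/35) + (0.073 + 0.13²/2)·1.25 = 0.1335 + 0.1018 = 0.2353
d₁ = 0.2353 / 0.1453 = 1.6192 → 1.62
d₂ = d₁ − σ√T = 1.6192 − 0.1453 = 1.4739 → 1.47
e^(−rT) = e^(−0.073·1.25) = 0.9128
P = 35·0.9128·N(-1.47) − 40·N(-1.62) = 35·0.9128·0.0708 − 40·0.0526 = 2.2619 − 2.1040 = 0.1579

$0.16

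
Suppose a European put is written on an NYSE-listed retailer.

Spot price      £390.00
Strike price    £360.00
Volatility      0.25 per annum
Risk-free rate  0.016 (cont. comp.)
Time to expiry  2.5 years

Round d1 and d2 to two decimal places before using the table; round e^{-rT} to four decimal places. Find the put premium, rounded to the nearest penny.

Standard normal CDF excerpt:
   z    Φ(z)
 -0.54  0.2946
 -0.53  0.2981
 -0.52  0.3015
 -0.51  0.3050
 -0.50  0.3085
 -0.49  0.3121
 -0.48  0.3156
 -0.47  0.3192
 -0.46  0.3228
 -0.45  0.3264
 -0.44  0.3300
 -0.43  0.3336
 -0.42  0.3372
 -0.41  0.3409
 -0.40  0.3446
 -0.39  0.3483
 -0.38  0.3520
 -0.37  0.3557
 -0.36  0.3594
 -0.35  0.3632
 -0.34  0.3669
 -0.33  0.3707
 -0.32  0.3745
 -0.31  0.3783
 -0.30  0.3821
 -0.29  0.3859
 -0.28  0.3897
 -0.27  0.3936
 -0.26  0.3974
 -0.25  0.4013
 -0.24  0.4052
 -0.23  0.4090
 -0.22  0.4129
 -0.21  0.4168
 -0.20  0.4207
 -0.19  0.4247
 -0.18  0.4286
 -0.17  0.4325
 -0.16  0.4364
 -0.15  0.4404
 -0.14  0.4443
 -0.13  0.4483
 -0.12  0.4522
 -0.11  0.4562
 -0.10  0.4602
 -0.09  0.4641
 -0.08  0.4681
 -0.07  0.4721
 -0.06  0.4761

σ√T = 0.25 × 1.5811 = 0.3953
d₁ = [ln(390/360) + (0.016 + ½·0.25²)·2.5] / (σ√T) = (0.0800 + 0.1181) / 0.3953 = 0.5013 which rounds to 0.50
d₂ = 0.5013 − 0.3953 = 0.1060 which rounds to 0.11
exp(−rT) = exp(−0.016·2.5) = 0.9608
N(−d₂) = N(-0.11) = 0.4562;  N(−d₁) = N(-0.50) = 0.3085
P = 360·0.9608·0.4562 − 390·0.3085 = 157.7941 − 120.3150 = 37.4791

£37.48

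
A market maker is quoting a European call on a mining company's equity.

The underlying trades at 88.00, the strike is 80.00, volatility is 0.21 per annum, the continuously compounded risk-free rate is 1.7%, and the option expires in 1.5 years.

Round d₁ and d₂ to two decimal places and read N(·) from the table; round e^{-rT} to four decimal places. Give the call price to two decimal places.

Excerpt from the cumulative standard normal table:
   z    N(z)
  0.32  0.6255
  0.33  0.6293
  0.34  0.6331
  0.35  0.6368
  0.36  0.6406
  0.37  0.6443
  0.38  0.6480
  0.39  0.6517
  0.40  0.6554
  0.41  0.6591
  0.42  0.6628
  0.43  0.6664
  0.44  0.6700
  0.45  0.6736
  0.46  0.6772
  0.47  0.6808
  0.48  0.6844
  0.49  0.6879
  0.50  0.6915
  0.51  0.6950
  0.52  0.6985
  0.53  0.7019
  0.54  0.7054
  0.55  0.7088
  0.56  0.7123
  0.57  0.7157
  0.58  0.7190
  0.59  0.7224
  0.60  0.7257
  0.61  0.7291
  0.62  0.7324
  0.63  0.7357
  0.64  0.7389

T = 1.5;  σ√T = 0.2572
d₁ = [ln(88/80) + (0.017 + ½·0.21²)·1.5] / (σ√T) = (0.0953 + 0.0586) / 0.2572 = 0.5983 ≈ 0.60
d₂ = 0.5983 − 0.2572 = 0.3411 ≈ 0.34
e^(−rT) = e^(−0.017·1.5) = 0.9748
C = 88·N(0.60) − 80·0.9748·N(0.34) = 88·0.7257 − 80·0.9748·0.6331 = 63.8616 − 49.3717 = 14.4899

14.49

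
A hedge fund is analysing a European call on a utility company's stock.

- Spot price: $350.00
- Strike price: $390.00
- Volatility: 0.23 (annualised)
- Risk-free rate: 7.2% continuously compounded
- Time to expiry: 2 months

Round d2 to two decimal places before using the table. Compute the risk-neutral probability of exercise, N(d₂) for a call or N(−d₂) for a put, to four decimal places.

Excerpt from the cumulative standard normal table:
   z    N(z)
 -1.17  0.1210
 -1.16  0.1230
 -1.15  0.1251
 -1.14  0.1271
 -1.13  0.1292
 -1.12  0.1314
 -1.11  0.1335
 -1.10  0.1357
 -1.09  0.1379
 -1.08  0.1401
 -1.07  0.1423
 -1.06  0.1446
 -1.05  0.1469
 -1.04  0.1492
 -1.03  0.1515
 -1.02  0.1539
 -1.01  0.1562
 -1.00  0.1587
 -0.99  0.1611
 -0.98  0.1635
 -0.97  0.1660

σ√T = 0.23 × 0.4082 = 0.0939
d₁ = [ln(350/390) + (0.072 + ½·0.23²)·0.1667] / (σ√T) = (-0.1082 + 0.0164) / 0.0939 = -0.9777 which rounds to -0.98
d₂ = -0.9777 − 0.0939 = -1.0716 which rounds to -1.07
Pr(exercise) under Q = N(d₂) = 0.1423

0.1423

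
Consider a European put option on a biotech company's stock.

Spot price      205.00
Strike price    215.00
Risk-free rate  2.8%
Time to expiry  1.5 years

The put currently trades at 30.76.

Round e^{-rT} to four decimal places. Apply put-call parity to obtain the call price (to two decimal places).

29.60

exp(−rT) = exp(−0.028·1.5) = 0.9589
Put-call parity: C − P = S − K·e^(−rT) = 205 − 215·0.9589 = 205 − 206.1635 = -1.1635
C = P + (C − P) = 30.76 + (-1.1635) = 29.5965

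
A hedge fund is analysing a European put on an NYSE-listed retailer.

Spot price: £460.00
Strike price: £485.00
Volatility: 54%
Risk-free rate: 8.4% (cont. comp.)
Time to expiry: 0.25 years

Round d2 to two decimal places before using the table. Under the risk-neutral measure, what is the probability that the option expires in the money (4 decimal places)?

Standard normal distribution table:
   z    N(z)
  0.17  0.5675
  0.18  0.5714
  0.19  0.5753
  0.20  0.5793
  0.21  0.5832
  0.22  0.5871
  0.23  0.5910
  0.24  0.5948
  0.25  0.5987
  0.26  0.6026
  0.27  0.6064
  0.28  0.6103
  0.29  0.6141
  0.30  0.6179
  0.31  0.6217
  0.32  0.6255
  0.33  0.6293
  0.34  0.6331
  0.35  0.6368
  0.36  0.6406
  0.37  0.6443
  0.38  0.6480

T = 0.25;  σ√T = 0.2700
d₁ = [ln(460/485) + (0.084 + ½·0.54²)·0.25] / (σ√T) = (-0.0529 + 0.0575) / 0.2700 = 0.0168 which rounds to 0.02
d₂ = 0.0168 − 0.2700 = -0.2532 which rounds to -0.25
Pr(exercise) under Q = N(−d₂) = N(0.25) = 0.5987

0.5987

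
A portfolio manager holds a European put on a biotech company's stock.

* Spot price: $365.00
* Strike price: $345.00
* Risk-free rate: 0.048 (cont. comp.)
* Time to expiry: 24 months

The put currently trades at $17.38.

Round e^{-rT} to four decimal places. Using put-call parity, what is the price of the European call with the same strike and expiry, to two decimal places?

$68.95

e^(−rT) = e^(−0.048·2) = 0.9085
Put-call parity: C − P = S − K·e^(−rT) = 365 − 345·0.9085 = 365 − 313.4325 = 51.5675
C = P + (C − P) = 17.38 + (51.5675) = 68.9475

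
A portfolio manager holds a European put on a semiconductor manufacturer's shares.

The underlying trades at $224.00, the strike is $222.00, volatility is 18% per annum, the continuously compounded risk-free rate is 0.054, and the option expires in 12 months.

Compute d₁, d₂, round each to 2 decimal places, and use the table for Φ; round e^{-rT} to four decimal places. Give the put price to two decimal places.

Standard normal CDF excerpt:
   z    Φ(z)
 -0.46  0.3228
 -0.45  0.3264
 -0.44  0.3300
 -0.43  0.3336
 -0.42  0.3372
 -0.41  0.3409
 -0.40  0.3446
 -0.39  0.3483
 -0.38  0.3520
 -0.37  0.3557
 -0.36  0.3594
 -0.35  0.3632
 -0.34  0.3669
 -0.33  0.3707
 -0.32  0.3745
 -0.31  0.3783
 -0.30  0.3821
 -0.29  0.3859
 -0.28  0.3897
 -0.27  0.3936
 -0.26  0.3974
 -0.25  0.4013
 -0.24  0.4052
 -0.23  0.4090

$9.66

T = 1;  σ√T = 0.1800
d₁ = [ln(224/222) + (0.054 + 0.18²/2)·1] / 0.1800 = [0.0090 + 0.0702] / 0.1800 = 0.4398 → 0.44
d₂ = d₁ − σ√T = 0.4398 − 0.1800 = 0.2598 → 0.26
e^(−rT) = e^(−0.054·1) = 0.9474
N(−d₂) = N(-0.26) = 0.3974;  N(−d₁) = N(-0.44) = 0.3300
P = 222·0.9474·0.3974 − 224·0.3300 = 83.5823 − 73.9200 = 9.6623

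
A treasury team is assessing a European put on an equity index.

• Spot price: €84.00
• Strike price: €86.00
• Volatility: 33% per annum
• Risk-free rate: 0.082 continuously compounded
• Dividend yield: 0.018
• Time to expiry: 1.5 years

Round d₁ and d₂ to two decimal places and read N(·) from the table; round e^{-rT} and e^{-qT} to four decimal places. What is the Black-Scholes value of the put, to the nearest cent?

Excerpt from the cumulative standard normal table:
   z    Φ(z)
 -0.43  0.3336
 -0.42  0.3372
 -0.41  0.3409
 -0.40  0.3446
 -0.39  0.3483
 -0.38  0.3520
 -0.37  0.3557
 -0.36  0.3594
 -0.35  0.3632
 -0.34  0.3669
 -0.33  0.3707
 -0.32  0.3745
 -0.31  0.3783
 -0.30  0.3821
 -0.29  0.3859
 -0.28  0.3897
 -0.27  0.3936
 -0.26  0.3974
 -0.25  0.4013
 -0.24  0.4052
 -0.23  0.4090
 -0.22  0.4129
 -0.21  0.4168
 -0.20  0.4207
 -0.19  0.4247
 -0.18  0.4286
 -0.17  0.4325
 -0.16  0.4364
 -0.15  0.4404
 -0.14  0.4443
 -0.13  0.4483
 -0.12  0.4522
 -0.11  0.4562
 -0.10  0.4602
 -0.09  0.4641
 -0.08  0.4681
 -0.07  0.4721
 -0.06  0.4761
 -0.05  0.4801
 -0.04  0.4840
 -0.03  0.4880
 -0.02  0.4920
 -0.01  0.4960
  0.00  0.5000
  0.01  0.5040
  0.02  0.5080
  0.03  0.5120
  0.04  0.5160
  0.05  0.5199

€9.85

σ√T = 0.33 × 1.2247 = 0.4042
d₁ = [ln(84/86) + (0.082 − 0.018 + ½·0.33²)·1.5] / (σ√T) = (-0.0235 + 0.1777) / 0.4042 = 0.3814 ⇒ 0.38
d₂ = 0.3814 − 0.4042 = -0.0228 ⇒ -0.02
e^(−qT) = e^(−0.018·1.5) = 0.9734;  e^(−rT) = e^(−0.082·1.5) = 0.8843
N(−d₂) = N(0.02) = 0.5080;  N(−d₁) = N(-0.38) = 0.3520
P = 86·0.8843·0.5080 − 84·0.9734·0.3520 = 38.6333 − 28.7815 = 9.8518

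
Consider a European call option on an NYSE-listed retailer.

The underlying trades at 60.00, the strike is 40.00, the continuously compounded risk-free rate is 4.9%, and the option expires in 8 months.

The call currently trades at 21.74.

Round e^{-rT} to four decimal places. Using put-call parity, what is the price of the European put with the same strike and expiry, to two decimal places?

exp(−rT) = exp(−0.049·0.6667) = 0.9679
Put-call parity: C − P = S − K·e^(−rT) = 60 − 40·0.9679 = 60 − 38.7160 = 21.2840
P = C − (C − P) = 21.74 − (21.2840) = 0.4560

0.46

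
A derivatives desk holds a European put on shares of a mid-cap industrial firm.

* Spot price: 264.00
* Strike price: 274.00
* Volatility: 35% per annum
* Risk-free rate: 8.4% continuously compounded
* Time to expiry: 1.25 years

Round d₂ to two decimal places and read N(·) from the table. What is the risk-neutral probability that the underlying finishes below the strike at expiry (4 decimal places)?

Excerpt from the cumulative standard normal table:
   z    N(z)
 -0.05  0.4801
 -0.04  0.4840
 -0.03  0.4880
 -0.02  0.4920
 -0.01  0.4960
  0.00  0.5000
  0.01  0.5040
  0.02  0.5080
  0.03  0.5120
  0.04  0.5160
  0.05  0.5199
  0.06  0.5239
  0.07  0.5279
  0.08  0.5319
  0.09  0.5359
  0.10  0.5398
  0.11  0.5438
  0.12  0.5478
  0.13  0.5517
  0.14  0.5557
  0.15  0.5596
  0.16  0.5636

T = 1.25;  σ√T = 0.3913
d₁ = [ln(264/274) + (0.084 + 0.35²/2)·1.25] / 0.3913 = [-0.0372 + 0.1816] / 0.3913 = 0.3690 which rounds to 0.37
d₂ = d₁ − σ√T = 0.3690 − 0.3913 = -0.0223 which rounds to -0.02
Pr(exercise) under Q = N(−d₂) = N(0.02) = 0.5080

0.5080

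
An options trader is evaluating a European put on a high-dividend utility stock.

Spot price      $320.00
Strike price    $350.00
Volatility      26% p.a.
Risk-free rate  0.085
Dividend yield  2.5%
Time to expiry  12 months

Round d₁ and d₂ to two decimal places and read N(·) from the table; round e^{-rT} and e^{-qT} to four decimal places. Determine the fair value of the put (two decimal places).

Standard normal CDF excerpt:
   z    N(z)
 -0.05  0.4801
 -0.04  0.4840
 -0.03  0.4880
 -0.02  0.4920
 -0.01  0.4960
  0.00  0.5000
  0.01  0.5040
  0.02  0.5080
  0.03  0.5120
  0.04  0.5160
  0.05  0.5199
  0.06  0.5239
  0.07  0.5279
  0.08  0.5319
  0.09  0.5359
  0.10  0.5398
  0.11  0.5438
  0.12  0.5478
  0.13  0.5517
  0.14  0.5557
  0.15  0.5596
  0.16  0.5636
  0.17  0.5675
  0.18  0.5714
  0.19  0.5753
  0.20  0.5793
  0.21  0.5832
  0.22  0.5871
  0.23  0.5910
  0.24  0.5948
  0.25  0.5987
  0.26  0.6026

σ√T = 0.26·√1 = 0.2600
d₁ = [ln(320/350) + (0.085 − 0.025 + ½·0.26²)·1] / (σ√T) = (-0.0896 + 0.0938) / 0.2600 = 0.0161 ≈ 0.02
d₂ = 0.0161 − 0.2600 = -0.2439 ≈ -0.24
e^(−qT) = e^(−0.025·1) = 0.9753;  e^(−rT) = e^(−0.085·1) = 0.9185
P = 350·0.9185·N(0.24) − 320·0.9753·N(-0.02) = 350·0.9185·0.5948 − 320·0.9753·0.4920 = 191.2133 − 153.5512 = 37.6621

$37.66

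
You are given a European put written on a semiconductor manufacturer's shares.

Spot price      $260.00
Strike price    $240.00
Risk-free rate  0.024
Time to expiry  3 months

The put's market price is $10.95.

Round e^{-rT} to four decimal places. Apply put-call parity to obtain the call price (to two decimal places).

e^(−rT) = e^(−0.024·0.25) = 0.9940
Put-call parity: C − P = S − K·e^(−rT) = 260 − 240·0.9940 = 260 − 238.5600 = 21.4400
C = P + (C − P) = 10.95 + (21.4400) = 32.3900

$32.39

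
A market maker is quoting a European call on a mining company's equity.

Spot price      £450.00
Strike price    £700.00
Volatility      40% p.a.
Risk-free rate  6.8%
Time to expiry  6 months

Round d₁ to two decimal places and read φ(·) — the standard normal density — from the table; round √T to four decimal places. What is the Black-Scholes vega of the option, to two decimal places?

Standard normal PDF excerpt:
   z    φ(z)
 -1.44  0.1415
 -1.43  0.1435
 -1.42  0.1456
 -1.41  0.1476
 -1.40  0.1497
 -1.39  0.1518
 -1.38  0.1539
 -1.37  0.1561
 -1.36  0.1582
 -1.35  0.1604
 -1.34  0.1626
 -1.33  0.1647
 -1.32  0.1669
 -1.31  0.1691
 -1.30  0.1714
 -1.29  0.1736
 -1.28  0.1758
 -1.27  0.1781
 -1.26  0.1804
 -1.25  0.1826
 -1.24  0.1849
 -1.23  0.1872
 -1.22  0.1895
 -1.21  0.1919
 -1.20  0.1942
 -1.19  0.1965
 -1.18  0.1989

σ√T = 0.4 × 0.7071 = 0.2828
d₁ = [ln(450/700) + (0.068 + 0.4²/2)·0.5] / 0.2828 = [-0.4418 + 0.0740] / 0.2828 = -1.3005 ⇒ -1.30
√T = √0.5 = 0.7071
φ(d₁) = φ(-1.30) = 0.1714
vega = S·φ(d₁)·√T = 450·0.1714·0.7071 = 54.5386

54.54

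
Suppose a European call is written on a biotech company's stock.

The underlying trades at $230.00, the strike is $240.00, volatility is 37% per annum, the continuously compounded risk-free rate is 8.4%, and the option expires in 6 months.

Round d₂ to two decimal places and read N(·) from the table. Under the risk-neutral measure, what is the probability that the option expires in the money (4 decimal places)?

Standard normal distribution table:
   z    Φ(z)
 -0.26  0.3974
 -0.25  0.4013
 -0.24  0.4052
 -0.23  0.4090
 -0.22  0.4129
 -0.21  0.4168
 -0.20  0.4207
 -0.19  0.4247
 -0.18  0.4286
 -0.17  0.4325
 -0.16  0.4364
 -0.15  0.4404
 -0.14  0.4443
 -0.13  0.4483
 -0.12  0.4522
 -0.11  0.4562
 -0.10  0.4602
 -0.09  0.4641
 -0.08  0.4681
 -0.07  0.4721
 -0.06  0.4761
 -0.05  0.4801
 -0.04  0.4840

0.4483

σ√T = 0.37·√0.5 = 0.2616
ln(S/K) + (r + σ²/2)T = ln(230/240) + (0.084 + 0.37²/2)·0.5 = -0.0426 + 0.0762 = 0.0337
d₁ = 0.0337 / 0.2616 = 0.1287 ≈ 0.13
d₂ = d₁ − σ√T = 0.1287 − 0.2616 = -0.1330 ≈ -0.13
Risk-neutral Pr[S_T > K] = N(d₂) = N(-0.13) = 0.4483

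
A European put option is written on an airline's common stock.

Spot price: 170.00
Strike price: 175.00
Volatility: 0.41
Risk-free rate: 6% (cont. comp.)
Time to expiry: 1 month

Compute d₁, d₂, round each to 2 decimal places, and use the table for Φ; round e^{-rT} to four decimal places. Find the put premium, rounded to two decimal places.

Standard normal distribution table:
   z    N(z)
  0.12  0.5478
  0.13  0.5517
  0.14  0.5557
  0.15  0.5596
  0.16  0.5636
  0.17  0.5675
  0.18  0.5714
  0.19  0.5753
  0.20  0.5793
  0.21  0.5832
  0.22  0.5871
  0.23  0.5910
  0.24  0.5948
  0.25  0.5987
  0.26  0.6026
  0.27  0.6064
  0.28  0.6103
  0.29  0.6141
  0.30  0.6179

σ√T = 0.41 × 0.2887 = 0.1184
d₁ = [ln(170/175) + (0.06 + ½·0.41²)·0.08333] / (σ√T) = (-0.0290 + 0.0120) / 0.1184 = -0.1435 ⇒ -0.14
d₂ = -0.1435 − 0.1184 = -0.2618 ⇒ -0.26
exp(−rT) = exp(−0.06·0.08333) = 0.9950
N(−d₂) = N(0.26) = 0.6026;  N(−d₁) = N(0.14) = 0.5557
P = 175·0.9950·0.6026 − 170·0.5557 = 104.9277 − 94.4690 = 10.4587

10.46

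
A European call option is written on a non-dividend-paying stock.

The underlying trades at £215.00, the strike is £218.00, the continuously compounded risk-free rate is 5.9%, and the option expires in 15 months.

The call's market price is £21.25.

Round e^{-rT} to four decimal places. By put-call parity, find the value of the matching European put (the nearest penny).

e^(−rT) = e^(−0.059·1.25) = 0.9289
Put-call parity: C − P = S − K·e^(−rT) = 215 − 218·0.9289 = 215 − 202.5002 = 12.4998
P = C − (C − P) = 21.25 − (12.4998) = 8.7502

£8.75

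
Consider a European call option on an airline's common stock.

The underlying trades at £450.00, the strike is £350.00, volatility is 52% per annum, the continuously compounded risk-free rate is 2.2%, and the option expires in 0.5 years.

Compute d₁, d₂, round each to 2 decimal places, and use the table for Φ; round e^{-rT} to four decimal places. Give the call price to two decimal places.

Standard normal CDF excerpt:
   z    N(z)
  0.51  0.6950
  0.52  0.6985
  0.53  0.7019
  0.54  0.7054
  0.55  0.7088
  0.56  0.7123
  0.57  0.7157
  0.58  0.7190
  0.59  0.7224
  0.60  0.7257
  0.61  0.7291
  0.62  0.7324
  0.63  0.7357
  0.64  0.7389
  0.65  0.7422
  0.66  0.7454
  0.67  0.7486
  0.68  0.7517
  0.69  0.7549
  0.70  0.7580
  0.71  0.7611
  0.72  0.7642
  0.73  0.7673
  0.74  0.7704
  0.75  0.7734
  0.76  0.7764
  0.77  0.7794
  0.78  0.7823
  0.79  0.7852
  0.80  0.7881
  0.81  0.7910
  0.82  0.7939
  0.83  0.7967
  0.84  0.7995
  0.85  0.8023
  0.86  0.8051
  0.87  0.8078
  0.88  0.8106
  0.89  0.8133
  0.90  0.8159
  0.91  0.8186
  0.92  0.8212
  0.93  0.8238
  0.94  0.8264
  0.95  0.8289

£124.17

σ√T = 0.52 × 0.7071 = 0.3677
d₁ = [ln(450/350) + (0.022 + 0.52²/2)·0.5] / 0.3677 = [0.2513 + 0.0786] / 0.3677 = 0.8972 ⇒ 0.90
d₂ = d₁ − σ√T = 0.8972 − 0.3677 = 0.5296 ⇒ 0.53
exp(−rT) = exp(−0.022·0.5) = 0.9891
N(d₁) = N(0.90) = 0.8159;  N(d₂) = N(0.53) = 0.7019
C = 450·0.8159 − 350·0.9891·0.7019 = 367.1550 − 242.9873 = 124.1677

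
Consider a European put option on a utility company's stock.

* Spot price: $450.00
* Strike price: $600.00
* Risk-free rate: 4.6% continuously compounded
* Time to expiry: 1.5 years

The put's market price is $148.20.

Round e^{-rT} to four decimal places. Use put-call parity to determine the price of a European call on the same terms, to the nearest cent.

$38.22

exp(−rT) = exp(−0.046·1.5) = 0.9333
Put-call parity: C − P = S − K·e^(−rT) = 450 − 600·0.9333 = 450 − 559.9800 = -109.9800
C = P + (C − P) = 148.20 + (-109.9800) = 38.2200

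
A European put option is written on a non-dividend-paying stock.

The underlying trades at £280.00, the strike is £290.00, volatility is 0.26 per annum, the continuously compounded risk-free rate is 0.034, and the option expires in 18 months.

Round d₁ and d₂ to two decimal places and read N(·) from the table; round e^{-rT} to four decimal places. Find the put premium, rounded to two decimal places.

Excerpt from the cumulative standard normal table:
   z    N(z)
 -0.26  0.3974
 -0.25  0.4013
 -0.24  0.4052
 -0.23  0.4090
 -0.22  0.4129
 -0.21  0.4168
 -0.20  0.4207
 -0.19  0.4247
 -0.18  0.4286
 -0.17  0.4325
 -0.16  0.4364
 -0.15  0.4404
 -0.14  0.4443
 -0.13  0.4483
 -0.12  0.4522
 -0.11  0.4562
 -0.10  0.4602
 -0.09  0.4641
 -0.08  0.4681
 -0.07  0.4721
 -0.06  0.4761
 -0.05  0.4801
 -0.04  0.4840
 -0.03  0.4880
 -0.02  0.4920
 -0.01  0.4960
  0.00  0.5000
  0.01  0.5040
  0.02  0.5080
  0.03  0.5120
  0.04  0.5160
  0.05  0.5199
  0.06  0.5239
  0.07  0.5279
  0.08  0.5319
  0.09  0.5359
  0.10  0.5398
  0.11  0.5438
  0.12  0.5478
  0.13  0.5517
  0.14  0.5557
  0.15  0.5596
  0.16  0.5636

£33.16

T = 1.5;  σ√T = 0.3184
d₁ = [ln(280/290) + (0.034 + 0.26²/2)·1.5] / 0.3184 = [-0.0351 + 0.1017] / 0.3184 = 0.2092 ≈ 0.21
d₂ = d₁ − σ√T = 0.2092 − 0.3184 = -0.1093 ≈ -0.11
e^(−rT) = e^(−0.034·1.5) = 0.9503
N(−d₂) = N(0.11) = 0.5438;  N(−d₁) = N(-0.21) = 0.4168
P = 290·0.9503·0.5438 − 280·0.4168 = 149.8642 − 116.7040 = 33.1602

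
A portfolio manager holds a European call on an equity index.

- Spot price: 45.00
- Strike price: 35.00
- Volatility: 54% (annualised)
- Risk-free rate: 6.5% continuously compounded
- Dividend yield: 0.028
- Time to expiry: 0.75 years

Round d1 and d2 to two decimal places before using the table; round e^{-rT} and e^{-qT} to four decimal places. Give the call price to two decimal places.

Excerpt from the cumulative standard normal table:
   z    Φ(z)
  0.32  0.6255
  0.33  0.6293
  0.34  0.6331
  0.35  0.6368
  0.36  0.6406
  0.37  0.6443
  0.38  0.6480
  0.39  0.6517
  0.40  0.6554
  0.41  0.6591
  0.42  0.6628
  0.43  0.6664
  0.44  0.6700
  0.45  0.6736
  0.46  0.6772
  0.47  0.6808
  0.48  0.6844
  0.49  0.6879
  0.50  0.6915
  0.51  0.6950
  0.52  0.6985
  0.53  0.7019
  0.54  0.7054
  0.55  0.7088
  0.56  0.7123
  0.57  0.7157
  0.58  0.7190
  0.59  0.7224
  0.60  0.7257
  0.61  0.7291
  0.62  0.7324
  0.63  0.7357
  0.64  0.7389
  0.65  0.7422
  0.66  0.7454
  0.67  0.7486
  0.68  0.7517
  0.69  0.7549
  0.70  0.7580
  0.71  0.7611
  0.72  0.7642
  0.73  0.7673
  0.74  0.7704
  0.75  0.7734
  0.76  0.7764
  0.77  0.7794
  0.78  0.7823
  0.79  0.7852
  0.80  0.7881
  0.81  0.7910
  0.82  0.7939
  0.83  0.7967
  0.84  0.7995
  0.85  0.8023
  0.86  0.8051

T = 0.75;  σ√T = 0.4677
d₁ = [ln(45/35) + (0.065 − 0.028 + ½·0.54²)·0.75] / (σ√T) = (0.2513 + 0.1371) / 0.4677 = 0.8306 → 0.83
d₂ = 0.8306 − 0.4677 = 0.3629 → 0.36
e^(−qT) = e^(−0.028·0.75) = 0.9792;  e^(−rT) = e^(−0.065·0.75) = 0.9524
C = 45·0.9792·N(0.83) − 35·0.9524·N(0.36) = 45·0.9792·0.7967 − 35·0.9524·0.6406 = 35.1058 − 21.3538 = 13.7520

13.75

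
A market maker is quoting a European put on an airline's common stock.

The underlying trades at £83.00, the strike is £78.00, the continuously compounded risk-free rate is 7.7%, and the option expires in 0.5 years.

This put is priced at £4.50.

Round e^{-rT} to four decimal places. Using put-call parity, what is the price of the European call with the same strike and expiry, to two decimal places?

e^(−rT) = e^(−0.077·0.5) = 0.9622
Put-call parity: C − P = S − K·e^(−rT) = 83 − 78·0.9622 = 83 − 75.0516 = 7.9484
C = P + (C − P) = 4.50 + (7.9484) = 12.4484

£12.45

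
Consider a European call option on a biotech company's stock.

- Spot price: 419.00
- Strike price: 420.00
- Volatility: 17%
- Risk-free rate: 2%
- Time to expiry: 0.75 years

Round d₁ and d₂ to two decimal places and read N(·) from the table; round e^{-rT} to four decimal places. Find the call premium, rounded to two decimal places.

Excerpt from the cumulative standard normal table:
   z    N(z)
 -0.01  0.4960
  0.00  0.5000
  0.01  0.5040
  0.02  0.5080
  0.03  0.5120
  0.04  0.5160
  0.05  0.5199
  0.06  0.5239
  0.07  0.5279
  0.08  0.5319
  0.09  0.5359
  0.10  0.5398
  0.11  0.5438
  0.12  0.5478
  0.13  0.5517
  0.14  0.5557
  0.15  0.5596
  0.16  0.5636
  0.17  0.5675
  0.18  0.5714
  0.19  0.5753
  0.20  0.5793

σ√T = 0.17·√0.75 = 0.1472
d₁ = [ln(419/420) + (0.02 + 0.17²/2)·0.75] / 0.1472 = [-0.0024 + 0.0258] / 0.1472 = 0.1593 which rounds to 0.16
d₂ = d₁ − σ√T = 0.1593 − 0.1472 = 0.0121 which rounds to 0.01
e^(−rT) = e^(−0.02·0.75) = 0.9851
N(d₁) = N(0.16) = 0.5636;  N(d₂) = N(0.01) = 0.5040
C = 419·0.5636 − 420·0.9851·0.5040 = 236.1484 − 208.5260 = 27.6224

27.62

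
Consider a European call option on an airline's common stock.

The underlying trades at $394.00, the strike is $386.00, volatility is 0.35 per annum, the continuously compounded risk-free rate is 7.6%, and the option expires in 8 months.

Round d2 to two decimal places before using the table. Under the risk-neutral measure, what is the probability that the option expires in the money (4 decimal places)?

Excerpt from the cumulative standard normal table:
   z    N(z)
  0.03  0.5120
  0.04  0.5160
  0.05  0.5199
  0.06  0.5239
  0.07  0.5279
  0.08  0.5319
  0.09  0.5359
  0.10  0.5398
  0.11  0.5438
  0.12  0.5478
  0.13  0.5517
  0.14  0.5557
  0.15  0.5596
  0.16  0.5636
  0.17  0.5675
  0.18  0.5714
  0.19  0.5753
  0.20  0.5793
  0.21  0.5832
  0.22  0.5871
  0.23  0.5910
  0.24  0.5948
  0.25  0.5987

σ√T = 0.35 × 0.8165 = 0.2858
ln(S/K) + (r + σ²/2)T = ln(394/386) + (0.076 + 0.35²/2)·0.6667 = 0.0205 + 0.0915 = 0.1120
d₁ = 0.1120 / 0.2858 = 0.3920 which rounds to 0.39
d₂ = d₁ − σ√T = 0.3920 − 0.2858 = 0.1062 which rounds to 0.11
Risk-neutral Pr[S_T > K] = N(d₂) = N(0.11) = 0.5438

0.5438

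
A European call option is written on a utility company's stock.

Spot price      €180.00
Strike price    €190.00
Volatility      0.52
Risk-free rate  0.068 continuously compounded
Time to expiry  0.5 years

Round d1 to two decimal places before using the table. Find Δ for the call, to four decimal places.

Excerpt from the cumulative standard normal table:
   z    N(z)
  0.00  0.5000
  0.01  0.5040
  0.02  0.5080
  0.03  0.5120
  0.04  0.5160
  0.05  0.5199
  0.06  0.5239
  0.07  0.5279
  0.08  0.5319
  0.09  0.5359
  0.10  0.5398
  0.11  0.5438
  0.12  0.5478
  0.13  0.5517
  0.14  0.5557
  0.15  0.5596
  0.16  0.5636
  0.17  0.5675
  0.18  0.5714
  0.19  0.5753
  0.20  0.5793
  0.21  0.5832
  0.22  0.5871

0.5517

σ√T = 0.52 × 0.7071 = 0.3677
d₁ = [ln(180/190) + (0.068 + 0.52²/2)·0.5] / 0.3677 = [-0.0541 + 0.1016] / 0.3677 = 0.1293 → 0.13
N(d₁) = N(0.13) = 0.5517
Δ_call = N(d₁) = 0.5517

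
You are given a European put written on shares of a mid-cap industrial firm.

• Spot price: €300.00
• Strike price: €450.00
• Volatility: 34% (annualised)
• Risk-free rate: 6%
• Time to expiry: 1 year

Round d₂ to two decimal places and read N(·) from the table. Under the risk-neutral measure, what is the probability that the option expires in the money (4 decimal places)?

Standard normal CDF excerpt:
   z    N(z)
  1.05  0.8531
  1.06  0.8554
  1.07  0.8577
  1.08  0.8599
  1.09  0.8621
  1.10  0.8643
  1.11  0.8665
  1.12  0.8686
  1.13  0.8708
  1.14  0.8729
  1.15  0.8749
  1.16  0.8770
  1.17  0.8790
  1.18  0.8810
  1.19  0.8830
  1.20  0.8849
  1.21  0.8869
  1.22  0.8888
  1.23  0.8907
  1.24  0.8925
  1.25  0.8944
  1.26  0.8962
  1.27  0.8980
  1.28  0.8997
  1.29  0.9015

σ√T = 0.34 × 1.0000 = 0.3400
d₁ = [ln(300/450) + (0.06 + 0.34²/2)·1] / 0.3400 = [-0.4055 + 0.1178] / 0.3400 = -0.8461 ⇒ -0.85
d₂ = d₁ − σ√T = -0.8461 − 0.3400 = -1.1861 ⇒ -1.19
Pr(exercise) under Q = N(−d₂) = N(1.19) = 0.8830

0.8830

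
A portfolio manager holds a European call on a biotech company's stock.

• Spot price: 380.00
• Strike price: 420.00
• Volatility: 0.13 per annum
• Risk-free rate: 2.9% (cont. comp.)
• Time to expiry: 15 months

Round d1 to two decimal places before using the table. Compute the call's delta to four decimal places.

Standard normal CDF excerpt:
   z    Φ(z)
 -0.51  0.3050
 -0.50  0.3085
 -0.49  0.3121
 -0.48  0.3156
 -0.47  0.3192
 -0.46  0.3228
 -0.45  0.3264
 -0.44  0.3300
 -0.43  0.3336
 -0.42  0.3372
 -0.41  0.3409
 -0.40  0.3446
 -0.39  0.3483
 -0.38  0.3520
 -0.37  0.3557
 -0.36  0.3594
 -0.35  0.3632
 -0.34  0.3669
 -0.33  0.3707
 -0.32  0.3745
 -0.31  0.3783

0.3557

σ√T = 0.13 × 1.1180 = 0.1453
d₁ = [ln(380/420) + (0.029 + 0.13²/2)·1.25] / 0.1453 = [-0.1001 + 0.0468] / 0.1453 = -0.3665 ≈ -0.37
N(d₁) = N(-0.37) = 0.3557
Δ_call = N(d₁) = 0.3557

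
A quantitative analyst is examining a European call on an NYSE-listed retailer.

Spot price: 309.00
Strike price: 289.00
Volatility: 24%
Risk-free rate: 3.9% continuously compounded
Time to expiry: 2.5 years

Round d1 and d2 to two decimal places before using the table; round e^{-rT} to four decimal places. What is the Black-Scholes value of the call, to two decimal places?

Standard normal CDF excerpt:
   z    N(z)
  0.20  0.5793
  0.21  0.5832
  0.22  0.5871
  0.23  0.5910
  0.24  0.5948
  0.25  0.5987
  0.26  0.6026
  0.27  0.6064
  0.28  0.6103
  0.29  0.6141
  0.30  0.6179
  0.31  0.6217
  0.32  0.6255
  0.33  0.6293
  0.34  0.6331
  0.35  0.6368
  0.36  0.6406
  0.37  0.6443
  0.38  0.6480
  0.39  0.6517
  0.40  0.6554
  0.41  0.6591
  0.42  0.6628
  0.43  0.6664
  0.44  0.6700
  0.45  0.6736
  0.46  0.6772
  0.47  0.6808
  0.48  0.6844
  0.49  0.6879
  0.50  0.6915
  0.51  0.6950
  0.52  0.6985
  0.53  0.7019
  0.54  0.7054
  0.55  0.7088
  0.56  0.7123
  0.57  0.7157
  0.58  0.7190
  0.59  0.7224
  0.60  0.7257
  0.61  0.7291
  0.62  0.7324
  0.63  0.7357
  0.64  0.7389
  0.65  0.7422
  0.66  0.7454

σ√T = 0.24 × 1.5811 = 0.3795
d₁ = [ln(309/289) + (0.039 + 0.24²/2)·2.5] / 0.3795 = [0.0669 + 0.1695] / 0.3795 = 0.6230 ≈ 0.62
d₂ = d₁ − σ√T = 0.6230 − 0.3795 = 0.2435 ≈ 0.24
e^(−rT) = e^(−0.039·2.5) = 0.9071
N(d₁) = N(0.62) = 0.7324;  N(d₂) = N(0.24) = 0.5948
C = 309·0.7324 − 289·0.9071·0.5948 = 226.3116 − 155.9280 = 70.3836

70.38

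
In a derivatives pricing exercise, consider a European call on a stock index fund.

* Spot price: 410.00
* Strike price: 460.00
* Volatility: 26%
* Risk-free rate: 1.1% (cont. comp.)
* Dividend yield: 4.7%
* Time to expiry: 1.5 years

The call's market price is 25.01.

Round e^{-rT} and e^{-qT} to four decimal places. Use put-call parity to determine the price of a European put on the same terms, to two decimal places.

e^(−qT) = e^(−0.047·1.5) = 0.9319;  e^(−rT) = e^(−0.011·1.5) = 0.9836
Put-call parity: C − P = S·e^(−qT) − K·e^(−rT) = 410·0.9319 − 460·0.9836 = 382.0790 − 452.4560 = -70.3770
P = C − (C − P) = 25.01 − (-70.3770) = 95.3870

95.39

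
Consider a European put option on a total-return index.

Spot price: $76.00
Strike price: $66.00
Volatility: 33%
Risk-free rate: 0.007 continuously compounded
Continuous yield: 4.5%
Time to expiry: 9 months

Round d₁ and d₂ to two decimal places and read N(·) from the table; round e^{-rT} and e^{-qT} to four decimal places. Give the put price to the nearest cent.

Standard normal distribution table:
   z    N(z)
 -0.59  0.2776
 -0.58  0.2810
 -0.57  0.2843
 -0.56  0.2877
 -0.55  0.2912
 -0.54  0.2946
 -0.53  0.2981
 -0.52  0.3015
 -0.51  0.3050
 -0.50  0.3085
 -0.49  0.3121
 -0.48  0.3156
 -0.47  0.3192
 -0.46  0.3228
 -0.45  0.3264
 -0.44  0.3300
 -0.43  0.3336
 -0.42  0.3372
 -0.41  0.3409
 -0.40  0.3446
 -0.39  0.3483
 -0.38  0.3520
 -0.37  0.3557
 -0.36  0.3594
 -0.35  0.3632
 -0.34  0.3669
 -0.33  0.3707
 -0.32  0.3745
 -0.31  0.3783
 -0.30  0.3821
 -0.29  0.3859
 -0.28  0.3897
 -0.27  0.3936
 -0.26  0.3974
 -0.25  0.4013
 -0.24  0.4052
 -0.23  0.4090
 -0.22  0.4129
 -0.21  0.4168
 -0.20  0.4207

$4.70

T = 0.75;  σ√T = 0.2858
d₁ = [ln(76/66) + (0.007 − 0.045 + 0.33²/2)·0.75] / 0.2858 = [0.1411 + 0.0123] / 0.2858 = 0.5368 ≈ 0.54
d₂ = d₁ − σ√T = 0.5368 − 0.2858 = 0.2510 ≈ 0.25
e^(−qT) = e^(−0.045·0.75) = 0.9668;  e^(−rT) = e^(−0.007·0.75) = 0.9948
P = 66·0.9948·N(-0.25) − 76·0.9668·N(-0.54) = 66·0.9948·0.4013 − 76·0.9668·0.2946 = 26.3481 − 21.6463 = 4.7018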